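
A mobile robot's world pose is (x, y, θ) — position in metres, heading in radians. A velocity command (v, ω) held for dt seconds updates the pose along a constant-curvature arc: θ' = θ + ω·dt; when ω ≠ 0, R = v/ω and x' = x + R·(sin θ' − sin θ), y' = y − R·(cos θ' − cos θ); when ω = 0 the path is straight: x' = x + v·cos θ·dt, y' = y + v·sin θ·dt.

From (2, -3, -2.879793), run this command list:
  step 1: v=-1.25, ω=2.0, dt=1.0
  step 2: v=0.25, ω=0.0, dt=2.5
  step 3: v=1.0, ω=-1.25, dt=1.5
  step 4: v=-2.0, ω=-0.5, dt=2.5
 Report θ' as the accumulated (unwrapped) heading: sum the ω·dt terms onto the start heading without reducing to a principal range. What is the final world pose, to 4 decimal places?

(6.9521, -4.8348, -4.0048)

step 1: θ'=-0.8798 (R=-0.6250) → pose (2.3199, -1.9980, -0.8798)
step 2: θ'=-0.8798 (straight) → pose (2.7182, -2.4796, -0.8798)
step 3: θ'=-2.7548 (R=-0.8000) → pose (2.4035, -3.7304, -2.7548)
step 4: θ'=-4.0048 (R=4.0000) → pose (6.9521, -4.8348, -4.0048)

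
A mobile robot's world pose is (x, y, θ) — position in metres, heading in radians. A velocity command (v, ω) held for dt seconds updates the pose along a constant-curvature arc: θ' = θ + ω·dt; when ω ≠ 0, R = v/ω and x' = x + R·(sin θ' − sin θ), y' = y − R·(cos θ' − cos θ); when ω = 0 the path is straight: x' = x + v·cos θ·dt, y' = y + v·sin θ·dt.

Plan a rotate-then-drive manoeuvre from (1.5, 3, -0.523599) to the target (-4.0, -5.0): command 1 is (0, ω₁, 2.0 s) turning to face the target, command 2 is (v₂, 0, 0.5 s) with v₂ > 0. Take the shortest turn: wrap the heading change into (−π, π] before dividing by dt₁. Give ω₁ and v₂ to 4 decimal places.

ω₁ = -0.8247, v₂ = 19.4165

heading to target = atan2(-5−3, -4−1.5) = -2.1731
Δθ = wrap(-2.1731 − -0.5236) = -1.6495; ω₁ = Δθ/dt₁ = -0.8247
distance = √((-4−1.5)² + (-5−3)²) = 9.7082; v₂ = distance/dt₂ = 19.4165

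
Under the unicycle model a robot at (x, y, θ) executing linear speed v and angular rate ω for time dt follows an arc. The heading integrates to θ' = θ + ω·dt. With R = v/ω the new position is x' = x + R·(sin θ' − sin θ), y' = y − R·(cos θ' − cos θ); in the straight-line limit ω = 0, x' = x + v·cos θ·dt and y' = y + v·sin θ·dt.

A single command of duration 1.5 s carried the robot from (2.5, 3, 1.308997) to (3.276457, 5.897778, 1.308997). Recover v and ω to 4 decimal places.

Δθ = 1.308997 − 1.308997 = 0.000000
ω = Δθ/dt = 0.000000/1.5 = 0.0000
ω = 0 → v = (Δx·cos θ + Δy·sin θ)/dt = 2.0000

v = 2.0000, ω = 0.0000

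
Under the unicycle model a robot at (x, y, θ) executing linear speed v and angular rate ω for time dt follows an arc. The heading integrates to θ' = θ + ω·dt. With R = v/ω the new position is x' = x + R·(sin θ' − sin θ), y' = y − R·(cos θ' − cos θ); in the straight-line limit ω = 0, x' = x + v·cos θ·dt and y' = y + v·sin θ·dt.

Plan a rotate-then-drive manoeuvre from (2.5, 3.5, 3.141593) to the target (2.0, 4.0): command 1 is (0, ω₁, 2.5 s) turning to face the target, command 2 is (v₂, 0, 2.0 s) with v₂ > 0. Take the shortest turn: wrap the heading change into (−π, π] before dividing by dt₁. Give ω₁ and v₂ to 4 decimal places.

heading to target = atan2(4−3.5, 2−2.5) = 2.3562
Δθ = wrap(2.3562 − 3.1416) = -0.7854; ω₁ = Δθ/dt₁ = -0.3142
distance = √((2−2.5)² + (4−3.5)²) = 0.7071; v₂ = distance/dt₂ = 0.3536

ω₁ = -0.3142, v₂ = 0.3536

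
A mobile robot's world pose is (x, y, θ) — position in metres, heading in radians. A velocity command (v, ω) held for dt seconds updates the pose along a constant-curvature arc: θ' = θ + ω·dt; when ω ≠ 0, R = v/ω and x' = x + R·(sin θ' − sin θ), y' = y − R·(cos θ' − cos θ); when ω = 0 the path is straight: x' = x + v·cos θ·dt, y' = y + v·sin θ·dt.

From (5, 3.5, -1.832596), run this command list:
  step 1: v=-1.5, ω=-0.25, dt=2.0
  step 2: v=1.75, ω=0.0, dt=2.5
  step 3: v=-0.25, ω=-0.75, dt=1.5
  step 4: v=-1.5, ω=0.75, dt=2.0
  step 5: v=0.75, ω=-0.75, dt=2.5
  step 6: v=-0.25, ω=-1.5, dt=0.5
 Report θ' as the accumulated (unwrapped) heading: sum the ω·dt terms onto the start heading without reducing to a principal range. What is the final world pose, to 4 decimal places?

(4.7484, 3.6557, -4.5826)

step 1: θ'=-2.3326 (R=6.0000) → pose (6.4540, 6.0884, -2.3326)
step 2: θ'=-2.3326 (straight) → pose (3.4343, 2.9227, -2.3326)
step 3: θ'=-3.4576 (R=0.3333) → pose (3.7790, 3.0095, -3.4576)
step 4: θ'=-1.9576 (R=-2.0000) → pose (6.2528, 4.1560, -1.9576)
step 5: θ'=-3.8326 (R=-1.0000) → pose (4.6894, 3.7626, -3.8326)
step 6: θ'=-4.5826 (R=0.1667) → pose (4.7484, 3.6557, -4.5826)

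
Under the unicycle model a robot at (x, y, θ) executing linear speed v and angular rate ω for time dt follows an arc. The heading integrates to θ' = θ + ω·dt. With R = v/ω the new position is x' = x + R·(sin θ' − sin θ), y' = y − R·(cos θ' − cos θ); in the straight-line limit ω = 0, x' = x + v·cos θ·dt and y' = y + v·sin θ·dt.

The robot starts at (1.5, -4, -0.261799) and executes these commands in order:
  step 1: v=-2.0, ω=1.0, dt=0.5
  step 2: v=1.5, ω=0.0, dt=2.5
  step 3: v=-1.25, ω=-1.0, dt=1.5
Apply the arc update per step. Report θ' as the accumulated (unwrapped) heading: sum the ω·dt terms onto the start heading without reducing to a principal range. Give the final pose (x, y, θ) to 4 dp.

(2.6688, -2.2689, -1.2618)

step 1: θ'=0.2382 (R=-2.0000) → pose (0.5105, -3.9883, 0.2382)
step 2: θ'=0.2382 (straight) → pose (4.1546, -3.1035, 0.2382)
step 3: θ'=-1.2618 (R=1.2500) → pose (2.6688, -2.2689, -1.2618)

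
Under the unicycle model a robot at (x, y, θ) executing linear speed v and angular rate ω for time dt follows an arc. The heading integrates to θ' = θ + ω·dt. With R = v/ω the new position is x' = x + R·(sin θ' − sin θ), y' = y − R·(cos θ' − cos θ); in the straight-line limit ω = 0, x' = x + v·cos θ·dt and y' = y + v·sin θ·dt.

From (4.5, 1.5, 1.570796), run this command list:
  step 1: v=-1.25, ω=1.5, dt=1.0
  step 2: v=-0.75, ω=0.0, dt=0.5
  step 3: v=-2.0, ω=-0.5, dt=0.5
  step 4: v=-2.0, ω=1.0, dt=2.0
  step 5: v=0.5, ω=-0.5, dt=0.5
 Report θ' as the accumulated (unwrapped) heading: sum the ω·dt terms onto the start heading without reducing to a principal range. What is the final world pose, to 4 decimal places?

(9.2416, 2.3132, 4.5708)

step 1: θ'=3.0708 (R=-0.8333) → pose (5.2744, 0.6688, 3.0708)
step 2: θ'=3.0708 (straight) → pose (5.6484, 0.6422, 3.0708)
step 3: θ'=2.8208 (R=4.0000) → pose (6.6268, 0.4482, 2.8208)
step 4: θ'=4.8208 (R=-2.0000) → pose (9.2457, 2.5625, 4.8208)
step 5: θ'=4.5708 (R=-1.0000) → pose (9.2416, 2.3132, 4.5708)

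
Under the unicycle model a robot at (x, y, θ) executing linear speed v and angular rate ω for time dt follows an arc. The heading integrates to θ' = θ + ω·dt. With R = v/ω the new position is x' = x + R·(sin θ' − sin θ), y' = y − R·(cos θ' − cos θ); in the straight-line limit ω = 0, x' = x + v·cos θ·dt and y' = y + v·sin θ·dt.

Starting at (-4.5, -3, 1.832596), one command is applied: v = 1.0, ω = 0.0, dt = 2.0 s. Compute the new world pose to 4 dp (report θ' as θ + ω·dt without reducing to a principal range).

θ' = 1.8326 + 0.0·2.0 = 1.8326
ω = 0 → straight: x' = -4.5 + 1.0·cos(1.8326)·2.0 = -5.0176
y' = -3 + 1.0·sin(1.8326)·2.0 = -1.0681

(-5.0176, -1.0681, 1.8326)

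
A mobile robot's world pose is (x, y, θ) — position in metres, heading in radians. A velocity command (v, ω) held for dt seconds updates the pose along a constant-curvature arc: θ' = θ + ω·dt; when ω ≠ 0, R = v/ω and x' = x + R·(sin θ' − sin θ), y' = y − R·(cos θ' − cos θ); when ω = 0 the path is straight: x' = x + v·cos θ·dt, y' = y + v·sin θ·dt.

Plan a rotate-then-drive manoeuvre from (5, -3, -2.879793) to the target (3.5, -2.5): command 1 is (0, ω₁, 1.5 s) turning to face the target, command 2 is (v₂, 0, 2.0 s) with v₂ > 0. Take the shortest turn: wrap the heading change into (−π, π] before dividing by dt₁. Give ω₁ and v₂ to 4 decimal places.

ω₁ = -0.3890, v₂ = 0.7906

heading to target = atan2(-2.5−-3, 3.5−5) = 2.8198
Δθ = wrap(2.8198 − -2.8798) = -0.5836; ω₁ = Δθ/dt₁ = -0.3890
distance = √((3.5−5)² + (-2.5−-3)²) = 1.5811; v₂ = distance/dt₂ = 0.7906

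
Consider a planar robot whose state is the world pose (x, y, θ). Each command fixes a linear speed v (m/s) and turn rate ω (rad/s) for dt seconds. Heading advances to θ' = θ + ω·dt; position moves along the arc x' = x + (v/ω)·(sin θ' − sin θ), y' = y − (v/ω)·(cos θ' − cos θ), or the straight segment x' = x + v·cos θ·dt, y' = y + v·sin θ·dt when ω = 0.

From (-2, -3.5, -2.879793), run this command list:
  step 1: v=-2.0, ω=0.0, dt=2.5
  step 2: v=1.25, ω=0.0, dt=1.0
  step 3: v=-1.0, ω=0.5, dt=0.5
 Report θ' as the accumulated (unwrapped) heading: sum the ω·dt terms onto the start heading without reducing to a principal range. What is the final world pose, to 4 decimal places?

(2.0841, -2.3413, -2.6298)

step 1: θ'=-2.8798 (straight) → pose (2.8296, -2.2059, -2.8798)
step 2: θ'=-2.8798 (straight) → pose (1.6222, -2.5294, -2.8798)
step 3: θ'=-2.6298 (R=-2.0000) → pose (2.0841, -2.3413, -2.6298)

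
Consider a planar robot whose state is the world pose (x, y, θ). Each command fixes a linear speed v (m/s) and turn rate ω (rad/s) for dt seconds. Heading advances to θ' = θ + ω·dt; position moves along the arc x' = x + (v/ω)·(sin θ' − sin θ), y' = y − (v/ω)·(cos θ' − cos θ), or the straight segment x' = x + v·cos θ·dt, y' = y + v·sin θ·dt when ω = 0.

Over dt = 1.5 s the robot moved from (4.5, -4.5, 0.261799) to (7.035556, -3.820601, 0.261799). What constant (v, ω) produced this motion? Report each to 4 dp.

v = 1.7500, ω = 0.0000

Δθ = 0.261799 − 0.261799 = 0.000000
ω = Δθ/dt = 0.000000/1.5 = 0.0000
ω = 0 → v = (Δx·cos θ + Δy·sin θ)/dt = 1.7500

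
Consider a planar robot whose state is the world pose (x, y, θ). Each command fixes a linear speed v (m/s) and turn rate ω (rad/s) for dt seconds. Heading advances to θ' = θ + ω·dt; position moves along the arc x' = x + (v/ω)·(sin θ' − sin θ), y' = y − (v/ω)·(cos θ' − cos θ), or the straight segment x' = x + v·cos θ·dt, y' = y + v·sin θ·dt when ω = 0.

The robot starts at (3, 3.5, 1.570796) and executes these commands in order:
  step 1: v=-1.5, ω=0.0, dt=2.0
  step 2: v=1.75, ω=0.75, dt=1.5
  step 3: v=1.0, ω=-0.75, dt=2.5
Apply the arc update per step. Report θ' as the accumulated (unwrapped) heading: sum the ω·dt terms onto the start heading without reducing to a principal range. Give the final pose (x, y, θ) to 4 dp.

step 1: θ'=1.5708 (straight) → pose (3.0000, 0.5000, 1.5708)
step 2: θ'=2.6958 (R=2.3333) → pose (1.6727, 2.6053, 2.6958)
step 3: θ'=0.8208 (R=-1.3333) → pose (1.2721, 4.7172, 0.8208)

(1.2721, 4.7172, 0.8208)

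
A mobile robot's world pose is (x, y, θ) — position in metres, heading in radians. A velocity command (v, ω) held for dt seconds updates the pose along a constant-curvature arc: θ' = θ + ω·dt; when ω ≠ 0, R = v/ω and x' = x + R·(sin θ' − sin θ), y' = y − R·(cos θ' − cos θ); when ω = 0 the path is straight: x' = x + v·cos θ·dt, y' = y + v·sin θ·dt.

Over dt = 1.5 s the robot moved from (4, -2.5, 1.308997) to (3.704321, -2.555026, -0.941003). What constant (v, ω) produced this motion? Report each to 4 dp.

Δθ = -0.941003 − 1.308997 = -2.250000
ω = Δθ/dt = -2.250000/1.5 = -1.5000
R = Δx/(sin θ' − sin θ) = 0.1667
v = R·ω = 0.1667·-1.5000 = -0.2500

v = -0.2500, ω = -1.5000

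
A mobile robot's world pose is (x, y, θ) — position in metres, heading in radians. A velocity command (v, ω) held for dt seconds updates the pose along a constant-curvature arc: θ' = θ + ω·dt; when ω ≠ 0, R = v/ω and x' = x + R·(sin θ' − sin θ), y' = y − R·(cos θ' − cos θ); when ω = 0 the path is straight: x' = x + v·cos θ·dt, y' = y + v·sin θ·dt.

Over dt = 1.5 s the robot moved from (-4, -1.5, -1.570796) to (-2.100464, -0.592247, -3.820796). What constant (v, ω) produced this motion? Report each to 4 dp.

v = -1.7500, ω = -1.5000

Δθ = -3.820796 − -1.570796 = -2.250000
ω = Δθ/dt = -2.250000/1.5 = -1.5000
R = Δx/(sin θ' − sin θ) = 1.1667
v = R·ω = 1.1667·-1.5000 = -1.7500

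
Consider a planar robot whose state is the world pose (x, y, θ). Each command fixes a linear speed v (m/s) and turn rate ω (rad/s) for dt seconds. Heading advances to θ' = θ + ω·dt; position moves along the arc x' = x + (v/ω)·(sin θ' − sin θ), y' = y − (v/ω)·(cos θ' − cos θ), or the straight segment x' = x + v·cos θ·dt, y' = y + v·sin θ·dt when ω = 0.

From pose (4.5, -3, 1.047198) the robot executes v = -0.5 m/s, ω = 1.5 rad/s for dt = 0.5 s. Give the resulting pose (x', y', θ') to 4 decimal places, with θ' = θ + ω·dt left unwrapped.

θ' = 1.0472 + 1.5·0.5 = 1.7972
R = v/ω = -0.5/1.5 = -0.3333
x' = 4.5 + -0.3333·(sin 1.7972 − sin 1.0472) = 4.4638
y' = -3 − -0.3333·(cos 1.7972 − cos 1.0472) = -3.2415

(4.4638, -3.2415, 1.7972)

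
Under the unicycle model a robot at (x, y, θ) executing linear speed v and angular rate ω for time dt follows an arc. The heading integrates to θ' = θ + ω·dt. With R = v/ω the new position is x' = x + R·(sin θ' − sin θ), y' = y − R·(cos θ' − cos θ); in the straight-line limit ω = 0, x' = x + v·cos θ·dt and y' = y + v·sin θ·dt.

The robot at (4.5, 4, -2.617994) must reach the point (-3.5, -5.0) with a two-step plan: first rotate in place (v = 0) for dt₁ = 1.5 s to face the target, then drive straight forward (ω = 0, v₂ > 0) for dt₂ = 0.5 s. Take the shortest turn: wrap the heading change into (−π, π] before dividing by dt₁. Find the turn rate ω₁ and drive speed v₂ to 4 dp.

ω₁ = 0.2137, v₂ = 24.0832

heading to target = atan2(-5−4, -3.5−4.5) = -2.2974
Δθ = wrap(-2.2974 − -2.6180) = 0.3206; ω₁ = Δθ/dt₁ = 0.2137
distance = √((-3.5−4.5)² + (-5−4)²) = 12.0416; v₂ = distance/dt₂ = 24.0832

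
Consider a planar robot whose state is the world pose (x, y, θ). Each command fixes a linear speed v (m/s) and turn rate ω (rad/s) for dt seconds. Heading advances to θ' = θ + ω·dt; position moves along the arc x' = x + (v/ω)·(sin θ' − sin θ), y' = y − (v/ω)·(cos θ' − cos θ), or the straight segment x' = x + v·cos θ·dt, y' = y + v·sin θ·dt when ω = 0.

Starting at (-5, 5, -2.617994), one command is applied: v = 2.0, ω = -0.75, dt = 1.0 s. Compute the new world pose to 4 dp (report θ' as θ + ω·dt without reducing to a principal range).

θ' = -2.6180 + -0.75·1.0 = -3.3680
R = v/ω = 2.0/-0.75 = -2.6667
x' = -5 + -2.6667·(sin -3.3680 − sin -2.6180) = -6.9319
y' = 5 − -2.6667·(cos -3.3680 − cos -2.6180) = 4.7108

(-6.9319, 4.7108, -3.3680)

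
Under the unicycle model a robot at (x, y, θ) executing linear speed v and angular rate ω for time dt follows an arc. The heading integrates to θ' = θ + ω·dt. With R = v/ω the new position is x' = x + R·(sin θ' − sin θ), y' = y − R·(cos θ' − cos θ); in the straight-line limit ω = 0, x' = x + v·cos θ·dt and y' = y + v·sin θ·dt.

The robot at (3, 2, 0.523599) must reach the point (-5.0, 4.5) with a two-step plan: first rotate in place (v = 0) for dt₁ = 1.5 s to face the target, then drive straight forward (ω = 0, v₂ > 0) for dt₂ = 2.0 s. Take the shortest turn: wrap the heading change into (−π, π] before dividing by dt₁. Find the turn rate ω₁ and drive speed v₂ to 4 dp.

heading to target = atan2(4.5−2, -5−3) = 2.8387
Δθ = wrap(2.8387 − 0.5236) = 2.3151; ω₁ = Δθ/dt₁ = 1.5434
distance = √((-5−3)² + (4.5−2)²) = 8.3815; v₂ = distance/dt₂ = 4.1908

ω₁ = 1.5434, v₂ = 4.1908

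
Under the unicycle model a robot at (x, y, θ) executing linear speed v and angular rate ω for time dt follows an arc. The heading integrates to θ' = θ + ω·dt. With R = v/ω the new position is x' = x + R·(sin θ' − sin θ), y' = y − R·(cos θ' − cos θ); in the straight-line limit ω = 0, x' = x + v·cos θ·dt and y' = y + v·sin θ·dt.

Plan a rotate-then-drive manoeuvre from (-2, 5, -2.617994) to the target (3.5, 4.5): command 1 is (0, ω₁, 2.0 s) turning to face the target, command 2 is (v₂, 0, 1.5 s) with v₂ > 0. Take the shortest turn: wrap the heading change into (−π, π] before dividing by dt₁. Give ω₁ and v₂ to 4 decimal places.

heading to target = atan2(4.5−5, 3.5−-2) = -0.0907
Δθ = wrap(-0.0907 − -2.6180) = 2.5273; ω₁ = Δθ/dt₁ = 1.2637
distance = √((3.5−-2)² + (4.5−5)²) = 5.5227; v₂ = distance/dt₂ = 3.6818

ω₁ = 1.2637, v₂ = 3.6818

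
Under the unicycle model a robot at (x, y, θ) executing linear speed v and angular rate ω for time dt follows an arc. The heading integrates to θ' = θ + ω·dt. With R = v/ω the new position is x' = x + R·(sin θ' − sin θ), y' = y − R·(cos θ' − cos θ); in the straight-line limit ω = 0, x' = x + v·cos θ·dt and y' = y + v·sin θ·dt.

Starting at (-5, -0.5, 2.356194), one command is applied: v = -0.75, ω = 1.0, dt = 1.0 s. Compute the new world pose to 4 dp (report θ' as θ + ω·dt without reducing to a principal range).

(-4.3100, -0.7025, 3.3562)

θ' = 2.3562 + 1.0·1.0 = 3.3562
R = v/ω = -0.75/1.0 = -0.7500
x' = -5 + -0.7500·(sin 3.3562 − sin 2.3562) = -4.3100
y' = -0.5 − -0.7500·(cos 3.3562 − cos 2.3562) = -0.7025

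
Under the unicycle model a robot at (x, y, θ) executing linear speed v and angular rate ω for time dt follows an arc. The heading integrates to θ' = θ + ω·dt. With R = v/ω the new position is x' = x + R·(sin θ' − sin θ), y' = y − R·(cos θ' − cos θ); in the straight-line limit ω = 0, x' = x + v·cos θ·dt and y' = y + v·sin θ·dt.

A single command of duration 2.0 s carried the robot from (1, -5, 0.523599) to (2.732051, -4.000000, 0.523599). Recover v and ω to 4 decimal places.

Δθ = 0.523599 − 0.523599 = 0.000000
ω = Δθ/dt = 0.000000/2.0 = 0.0000
ω = 0 → v = (Δx·cos θ + Δy·sin θ)/dt = 1.0000

v = 1.0000, ω = 0.0000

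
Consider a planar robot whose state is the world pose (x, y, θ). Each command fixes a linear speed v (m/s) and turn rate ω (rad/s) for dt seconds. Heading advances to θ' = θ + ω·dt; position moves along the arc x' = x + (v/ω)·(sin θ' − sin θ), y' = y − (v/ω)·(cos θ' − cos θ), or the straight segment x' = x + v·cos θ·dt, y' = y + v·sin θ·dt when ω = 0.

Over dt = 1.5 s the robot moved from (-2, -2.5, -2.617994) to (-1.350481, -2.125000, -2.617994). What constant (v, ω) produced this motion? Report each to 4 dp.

v = -0.5000, ω = 0.0000

Δθ = -2.617994 − -2.617994 = 0.000000
ω = Δθ/dt = 0.000000/1.5 = 0.0000
ω = 0 → v = (Δx·cos θ + Δy·sin θ)/dt = -0.5000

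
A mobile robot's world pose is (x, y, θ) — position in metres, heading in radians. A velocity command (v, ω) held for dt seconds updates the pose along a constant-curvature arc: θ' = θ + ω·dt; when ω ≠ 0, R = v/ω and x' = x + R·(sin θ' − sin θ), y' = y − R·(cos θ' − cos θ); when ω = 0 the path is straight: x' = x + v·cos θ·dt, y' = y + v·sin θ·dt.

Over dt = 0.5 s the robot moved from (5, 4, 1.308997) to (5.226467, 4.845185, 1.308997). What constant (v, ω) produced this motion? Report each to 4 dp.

Δθ = 1.308997 − 1.308997 = 0.000000
ω = Δθ/dt = 0.000000/0.5 = 0.0000
ω = 0 → v = (Δx·cos θ + Δy·sin θ)/dt = 1.7500

v = 1.7500, ω = 0.0000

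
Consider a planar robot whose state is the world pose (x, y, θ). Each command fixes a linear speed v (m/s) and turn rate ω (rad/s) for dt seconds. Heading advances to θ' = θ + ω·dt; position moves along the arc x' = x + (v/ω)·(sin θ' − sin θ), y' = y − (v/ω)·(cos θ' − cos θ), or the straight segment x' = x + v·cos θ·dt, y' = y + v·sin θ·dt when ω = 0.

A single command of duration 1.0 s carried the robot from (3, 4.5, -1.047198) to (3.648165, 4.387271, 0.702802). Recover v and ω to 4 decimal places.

v = 0.7500, ω = 1.7500

Δθ = 0.702802 − -1.047198 = 1.750000
ω = Δθ/dt = 1.750000/1.0 = 1.7500
R = Δx/(sin θ' − sin θ) = 0.4286
v = R·ω = 0.4286·1.7500 = 0.7500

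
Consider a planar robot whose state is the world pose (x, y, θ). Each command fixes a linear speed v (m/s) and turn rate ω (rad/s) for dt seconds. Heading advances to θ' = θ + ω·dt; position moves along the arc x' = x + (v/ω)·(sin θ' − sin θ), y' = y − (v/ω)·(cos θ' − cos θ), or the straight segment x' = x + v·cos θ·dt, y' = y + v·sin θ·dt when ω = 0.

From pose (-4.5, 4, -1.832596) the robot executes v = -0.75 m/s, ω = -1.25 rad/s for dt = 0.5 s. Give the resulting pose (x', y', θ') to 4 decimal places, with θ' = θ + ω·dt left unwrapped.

θ' = -1.8326 + -1.25·0.5 = -2.4576
R = v/ω = -0.75/-1.25 = 0.6000
x' = -4.5 + 0.6000·(sin -2.4576 − sin -1.8326) = -4.2996
y' = 4 − 0.6000·(cos -2.4576 − cos -1.8326) = 4.3097

(-4.2996, 4.3097, -2.4576)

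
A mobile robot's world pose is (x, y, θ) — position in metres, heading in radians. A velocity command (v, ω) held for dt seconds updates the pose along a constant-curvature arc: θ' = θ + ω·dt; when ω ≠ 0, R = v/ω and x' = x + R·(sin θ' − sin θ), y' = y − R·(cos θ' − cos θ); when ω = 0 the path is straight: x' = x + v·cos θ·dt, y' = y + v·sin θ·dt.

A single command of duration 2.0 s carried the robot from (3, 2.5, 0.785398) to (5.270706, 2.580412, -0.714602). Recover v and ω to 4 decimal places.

Δθ = -0.714602 − 0.785398 = -1.500000
ω = Δθ/dt = -1.500000/2.0 = -0.7500
R = Δx/(sin θ' − sin θ) = -1.6667
v = R·ω = -1.6667·-0.7500 = 1.2500

v = 1.2500, ω = -0.7500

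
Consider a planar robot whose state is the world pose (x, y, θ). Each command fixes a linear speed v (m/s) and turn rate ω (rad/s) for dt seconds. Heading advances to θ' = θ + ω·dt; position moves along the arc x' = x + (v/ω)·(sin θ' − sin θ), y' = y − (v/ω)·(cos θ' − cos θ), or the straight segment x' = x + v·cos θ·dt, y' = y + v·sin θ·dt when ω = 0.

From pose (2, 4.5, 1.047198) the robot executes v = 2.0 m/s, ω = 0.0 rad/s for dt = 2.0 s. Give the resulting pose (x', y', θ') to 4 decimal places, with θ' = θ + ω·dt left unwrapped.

θ' = 1.0472 + 0.0·2.0 = 1.0472
ω = 0 → straight: x' = 2 + 2.0·cos(1.0472)·2.0 = 4.0000
y' = 4.5 + 2.0·sin(1.0472)·2.0 = 7.9641

(4.0000, 7.9641, 1.0472)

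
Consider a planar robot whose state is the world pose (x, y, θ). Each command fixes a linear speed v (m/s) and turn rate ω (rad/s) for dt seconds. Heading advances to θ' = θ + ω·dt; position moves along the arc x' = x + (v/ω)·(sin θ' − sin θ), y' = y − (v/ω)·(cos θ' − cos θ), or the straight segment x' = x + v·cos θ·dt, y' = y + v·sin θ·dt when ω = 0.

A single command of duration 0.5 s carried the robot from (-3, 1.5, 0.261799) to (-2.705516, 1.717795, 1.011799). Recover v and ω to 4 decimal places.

v = 0.7500, ω = 1.5000

Δθ = 1.011799 − 0.261799 = 0.750000
ω = Δθ/dt = 0.750000/0.5 = 1.5000
R = Δx/(sin θ' − sin θ) = 0.5000
v = R·ω = 0.5000·1.5000 = 0.7500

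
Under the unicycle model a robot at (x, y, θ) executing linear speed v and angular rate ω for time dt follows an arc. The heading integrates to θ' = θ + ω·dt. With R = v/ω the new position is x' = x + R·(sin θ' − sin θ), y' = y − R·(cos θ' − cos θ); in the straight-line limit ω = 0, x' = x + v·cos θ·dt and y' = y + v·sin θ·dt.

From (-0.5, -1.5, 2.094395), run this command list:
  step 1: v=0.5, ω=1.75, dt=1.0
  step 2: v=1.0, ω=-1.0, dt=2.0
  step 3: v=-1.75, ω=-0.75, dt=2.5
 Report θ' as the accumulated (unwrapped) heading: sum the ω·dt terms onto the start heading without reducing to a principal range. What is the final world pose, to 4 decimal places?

(-4.8592, -3.8947, -0.0306)

step 1: θ'=3.8444 (R=0.2857) → pose (-0.9321, -1.4248, 3.8444)
step 2: θ'=1.8444 (R=-1.0000) → pose (-2.5413, -0.9320, 1.8444)
step 3: θ'=-0.0306 (R=2.3333) → pose (-4.8592, -3.8947, -0.0306)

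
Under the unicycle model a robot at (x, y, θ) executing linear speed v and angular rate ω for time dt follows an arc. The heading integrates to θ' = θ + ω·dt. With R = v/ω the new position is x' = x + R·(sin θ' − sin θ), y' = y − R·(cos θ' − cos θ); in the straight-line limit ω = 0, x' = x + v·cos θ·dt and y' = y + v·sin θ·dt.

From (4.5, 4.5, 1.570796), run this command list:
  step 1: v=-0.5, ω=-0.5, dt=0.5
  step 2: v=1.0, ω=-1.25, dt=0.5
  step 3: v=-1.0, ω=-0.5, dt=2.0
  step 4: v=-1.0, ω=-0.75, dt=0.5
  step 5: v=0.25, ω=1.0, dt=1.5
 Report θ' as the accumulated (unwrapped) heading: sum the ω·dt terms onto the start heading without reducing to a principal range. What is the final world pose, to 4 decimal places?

(2.7520, 4.5544, 0.8208)

step 1: θ'=1.3208 (R=1.0000) → pose (4.4689, 4.2526, 1.3208)
step 2: θ'=0.6958 (R=-0.8000) → pose (4.7312, 4.6687, 0.6958)
step 3: θ'=-0.3042 (R=2.0000) → pose (2.8502, 4.2956, -0.3042)
step 4: θ'=-0.6792 (R=1.3333) → pose (2.4120, 4.5303, -0.6792)
step 5: θ'=0.8208 (R=0.2500) → pose (2.7520, 4.5544, 0.8208)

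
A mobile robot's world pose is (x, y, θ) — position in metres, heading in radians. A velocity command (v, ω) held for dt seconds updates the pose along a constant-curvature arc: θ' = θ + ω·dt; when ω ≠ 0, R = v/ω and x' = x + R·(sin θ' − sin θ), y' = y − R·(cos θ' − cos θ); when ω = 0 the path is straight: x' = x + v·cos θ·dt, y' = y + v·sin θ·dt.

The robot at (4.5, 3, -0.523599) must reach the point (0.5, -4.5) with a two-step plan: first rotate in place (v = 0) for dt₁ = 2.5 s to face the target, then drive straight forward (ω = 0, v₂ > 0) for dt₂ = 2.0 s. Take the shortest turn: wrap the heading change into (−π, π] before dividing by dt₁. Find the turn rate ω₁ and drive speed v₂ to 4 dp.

heading to target = atan2(-4.5−3, 0.5−4.5) = -2.0608
Δθ = wrap(-2.0608 − -0.5236) = -1.5372; ω₁ = Δθ/dt₁ = -0.6149
distance = √((0.5−4.5)² + (-4.5−3)²) = 8.5000; v₂ = distance/dt₂ = 4.2500

ω₁ = -0.6149, v₂ = 4.2500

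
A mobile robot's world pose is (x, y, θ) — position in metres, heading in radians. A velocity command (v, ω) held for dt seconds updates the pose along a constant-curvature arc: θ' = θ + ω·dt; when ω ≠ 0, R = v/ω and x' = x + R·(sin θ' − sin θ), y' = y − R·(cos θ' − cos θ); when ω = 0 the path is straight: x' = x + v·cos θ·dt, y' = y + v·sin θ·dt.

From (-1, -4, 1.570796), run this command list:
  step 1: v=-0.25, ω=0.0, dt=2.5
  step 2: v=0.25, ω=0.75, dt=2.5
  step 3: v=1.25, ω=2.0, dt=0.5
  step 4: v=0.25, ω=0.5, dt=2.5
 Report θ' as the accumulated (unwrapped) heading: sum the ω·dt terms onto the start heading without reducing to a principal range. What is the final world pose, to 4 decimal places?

(-1.6436, -5.2865, 5.6958)

step 1: θ'=1.5708 (straight) → pose (-1.0000, -4.6250, 1.5708)
step 2: θ'=3.4458 (R=0.3333) → pose (-1.4332, -4.3070, 3.4458)
step 3: θ'=4.4458 (R=0.6250) → pose (-1.8489, -4.7386, 4.4458)
step 4: θ'=5.6958 (R=0.5000) → pose (-1.6436, -5.2865, 5.6958)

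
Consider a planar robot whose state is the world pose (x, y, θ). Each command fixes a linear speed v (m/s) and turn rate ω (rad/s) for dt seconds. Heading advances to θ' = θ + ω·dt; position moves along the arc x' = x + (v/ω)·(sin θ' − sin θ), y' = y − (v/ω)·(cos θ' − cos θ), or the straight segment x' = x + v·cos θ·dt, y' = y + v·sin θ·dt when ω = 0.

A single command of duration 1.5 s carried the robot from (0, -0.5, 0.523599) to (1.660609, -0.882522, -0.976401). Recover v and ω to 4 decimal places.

Δθ = -0.976401 − 0.523599 = -1.500000
ω = Δθ/dt = -1.500000/1.5 = -1.0000
R = Δx/(sin θ' − sin θ) = -1.2500
v = R·ω = -1.2500·-1.0000 = 1.2500

v = 1.2500, ω = -1.0000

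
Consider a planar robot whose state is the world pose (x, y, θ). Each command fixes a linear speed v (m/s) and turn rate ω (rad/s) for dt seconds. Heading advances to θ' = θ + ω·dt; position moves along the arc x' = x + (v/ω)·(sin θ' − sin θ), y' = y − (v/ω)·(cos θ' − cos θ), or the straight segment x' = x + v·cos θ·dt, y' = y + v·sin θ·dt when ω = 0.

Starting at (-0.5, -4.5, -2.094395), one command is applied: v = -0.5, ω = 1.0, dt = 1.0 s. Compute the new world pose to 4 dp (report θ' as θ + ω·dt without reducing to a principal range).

θ' = -2.0944 + 1.0·1.0 = -1.0944
R = v/ω = -0.5/1.0 = -0.5000
x' = -0.5 + -0.5000·(sin -1.0944 − sin -2.0944) = -0.4887
y' = -4.5 − -0.5000·(cos -1.0944 − cos -2.0944) = -4.0207

(-0.4887, -4.0207, -1.0944)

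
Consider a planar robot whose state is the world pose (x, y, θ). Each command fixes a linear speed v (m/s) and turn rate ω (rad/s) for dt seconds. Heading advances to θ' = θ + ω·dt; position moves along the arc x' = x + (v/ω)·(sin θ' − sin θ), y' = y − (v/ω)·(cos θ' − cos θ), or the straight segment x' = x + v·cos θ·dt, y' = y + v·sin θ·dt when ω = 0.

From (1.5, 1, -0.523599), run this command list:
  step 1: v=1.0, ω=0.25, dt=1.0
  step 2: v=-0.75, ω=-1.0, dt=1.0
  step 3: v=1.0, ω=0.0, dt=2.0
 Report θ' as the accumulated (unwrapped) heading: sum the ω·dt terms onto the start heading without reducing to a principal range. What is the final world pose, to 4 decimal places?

(2.4904, -0.7970, -1.2736)

step 1: θ'=-0.2736 (R=4.0000) → pose (2.4192, 0.6129, -0.2736)
step 2: θ'=-1.2736 (R=0.7500) → pose (1.9047, 1.1154, -1.2736)
step 3: θ'=-1.2736 (straight) → pose (2.4904, -0.7970, -1.2736)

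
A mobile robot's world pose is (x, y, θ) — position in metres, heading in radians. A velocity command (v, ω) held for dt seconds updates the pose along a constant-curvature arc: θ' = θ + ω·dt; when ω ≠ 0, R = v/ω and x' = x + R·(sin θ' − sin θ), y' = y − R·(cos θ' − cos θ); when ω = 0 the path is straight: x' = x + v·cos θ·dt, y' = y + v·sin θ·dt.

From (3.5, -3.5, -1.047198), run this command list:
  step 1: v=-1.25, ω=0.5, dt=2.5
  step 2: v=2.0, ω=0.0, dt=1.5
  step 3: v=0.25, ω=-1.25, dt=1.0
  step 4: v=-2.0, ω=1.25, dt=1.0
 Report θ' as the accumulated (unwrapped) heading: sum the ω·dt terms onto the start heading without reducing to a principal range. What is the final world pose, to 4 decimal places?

(2.2755, -1.0257, 0.2028)

step 1: θ'=0.2028 (R=-2.5000) → pose (0.8314, -2.3012, 0.2028)
step 2: θ'=0.2028 (straight) → pose (3.7699, -1.6970, 0.2028)
step 3: θ'=-1.0472 (R=-0.2000) → pose (3.9834, -1.7929, -1.0472)
step 4: θ'=0.2028 (R=-1.6000) → pose (2.2755, -1.0257, 0.2028)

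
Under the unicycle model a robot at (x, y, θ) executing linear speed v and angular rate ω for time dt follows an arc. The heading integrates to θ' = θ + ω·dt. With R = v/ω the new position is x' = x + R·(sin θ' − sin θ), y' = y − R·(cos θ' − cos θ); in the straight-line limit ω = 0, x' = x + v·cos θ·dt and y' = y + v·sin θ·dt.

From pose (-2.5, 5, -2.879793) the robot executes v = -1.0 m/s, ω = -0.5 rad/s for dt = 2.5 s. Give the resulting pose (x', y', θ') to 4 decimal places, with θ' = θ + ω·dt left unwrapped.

(-0.3123, 4.1685, -4.1298)

θ' = -2.8798 + -0.5·2.5 = -4.1298
R = v/ω = -1.0/-0.5 = 2.0000
x' = -2.5 + 2.0000·(sin -4.1298 − sin -2.8798) = -0.3123
y' = 5 − 2.0000·(cos -4.1298 − cos -2.8798) = 4.1685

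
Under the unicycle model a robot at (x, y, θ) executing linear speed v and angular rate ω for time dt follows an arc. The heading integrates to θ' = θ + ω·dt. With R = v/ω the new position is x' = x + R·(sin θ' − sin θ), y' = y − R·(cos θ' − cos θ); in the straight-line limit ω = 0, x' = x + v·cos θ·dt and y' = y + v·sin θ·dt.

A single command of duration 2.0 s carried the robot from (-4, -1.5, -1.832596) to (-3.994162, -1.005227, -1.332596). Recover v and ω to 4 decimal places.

v = -0.2500, ω = 0.2500

Δθ = -1.332596 − -1.832596 = 0.500000
ω = Δθ/dt = 0.500000/2.0 = 0.2500
R = −Δy/(cos θ' − cos θ) = -1.0000
v = R·ω = -1.0000·0.2500 = -0.2500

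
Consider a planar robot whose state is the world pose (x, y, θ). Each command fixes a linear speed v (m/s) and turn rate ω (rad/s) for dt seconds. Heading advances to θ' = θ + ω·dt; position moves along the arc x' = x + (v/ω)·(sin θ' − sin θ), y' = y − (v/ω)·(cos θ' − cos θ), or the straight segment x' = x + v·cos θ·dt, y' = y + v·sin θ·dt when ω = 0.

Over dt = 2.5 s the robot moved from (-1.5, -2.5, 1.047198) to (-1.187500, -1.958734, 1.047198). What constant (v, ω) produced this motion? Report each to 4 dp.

Δθ = 1.047198 − 1.047198 = 0.000000
ω = Δθ/dt = 0.000000/2.5 = 0.0000
ω = 0 → v = (Δx·cos θ + Δy·sin θ)/dt = 0.2500

v = 0.2500, ω = 0.0000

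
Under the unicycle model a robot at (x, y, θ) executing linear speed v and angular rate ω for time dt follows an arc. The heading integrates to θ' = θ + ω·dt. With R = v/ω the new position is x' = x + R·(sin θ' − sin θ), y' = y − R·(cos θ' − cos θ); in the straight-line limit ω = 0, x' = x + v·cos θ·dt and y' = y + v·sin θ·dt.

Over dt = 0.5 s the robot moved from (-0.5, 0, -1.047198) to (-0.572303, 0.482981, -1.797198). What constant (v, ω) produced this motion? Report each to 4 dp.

v = -1.0000, ω = -1.5000

Δθ = -1.797198 − -1.047198 = -0.750000
ω = Δθ/dt = -0.750000/0.5 = -1.5000
R = −Δy/(cos θ' − cos θ) = 0.6667
v = R·ω = 0.6667·-1.5000 = -1.0000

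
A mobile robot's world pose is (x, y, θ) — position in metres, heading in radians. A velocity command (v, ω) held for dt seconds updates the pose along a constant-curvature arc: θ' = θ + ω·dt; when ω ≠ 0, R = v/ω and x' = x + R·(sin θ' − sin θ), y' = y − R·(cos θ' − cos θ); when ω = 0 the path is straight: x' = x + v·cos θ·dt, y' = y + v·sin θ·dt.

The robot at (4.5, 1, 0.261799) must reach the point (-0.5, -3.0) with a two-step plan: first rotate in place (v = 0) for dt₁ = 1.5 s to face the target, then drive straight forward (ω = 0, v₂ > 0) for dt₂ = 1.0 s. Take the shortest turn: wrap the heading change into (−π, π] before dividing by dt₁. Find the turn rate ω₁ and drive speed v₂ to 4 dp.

ω₁ = -1.8191, v₂ = 6.4031

heading to target = atan2(-3−1, -0.5−4.5) = -2.4669
Δθ = wrap(-2.4669 − 0.2618) = -2.7287; ω₁ = Δθ/dt₁ = -1.8191
distance = √((-0.5−4.5)² + (-3−1)²) = 6.4031; v₂ = distance/dt₂ = 6.4031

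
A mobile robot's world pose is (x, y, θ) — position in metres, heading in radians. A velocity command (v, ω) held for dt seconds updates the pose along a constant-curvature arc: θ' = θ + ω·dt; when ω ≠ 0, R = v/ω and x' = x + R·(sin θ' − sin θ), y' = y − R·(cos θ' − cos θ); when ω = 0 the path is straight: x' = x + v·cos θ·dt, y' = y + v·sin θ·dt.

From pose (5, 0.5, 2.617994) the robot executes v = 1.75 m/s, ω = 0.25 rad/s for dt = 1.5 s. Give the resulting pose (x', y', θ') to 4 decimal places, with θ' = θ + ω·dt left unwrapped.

θ' = 2.6180 + 0.25·1.5 = 2.9930
R = v/ω = 1.75/0.25 = 7.0000
x' = 5 + 7.0000·(sin 2.9930 − sin 2.6180) = 2.5364
y' = 0.5 − 7.0000·(cos 2.9930 − cos 2.6180) = 1.3607

(2.5364, 1.3607, 2.9930)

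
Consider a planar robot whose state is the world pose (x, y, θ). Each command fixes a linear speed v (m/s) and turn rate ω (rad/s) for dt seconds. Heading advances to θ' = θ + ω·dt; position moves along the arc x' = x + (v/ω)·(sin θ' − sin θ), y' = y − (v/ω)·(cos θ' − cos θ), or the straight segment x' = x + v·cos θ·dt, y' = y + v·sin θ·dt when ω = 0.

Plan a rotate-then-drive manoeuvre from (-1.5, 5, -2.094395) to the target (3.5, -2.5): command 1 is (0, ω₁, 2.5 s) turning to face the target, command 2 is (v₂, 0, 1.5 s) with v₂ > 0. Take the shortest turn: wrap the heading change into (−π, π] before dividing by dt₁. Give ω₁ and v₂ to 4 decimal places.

ω₁ = 0.4446, v₂ = 6.0093

heading to target = atan2(-2.5−5, 3.5−-1.5) = -0.9828
Δθ = wrap(-0.9828 − -2.0944) = 1.1116; ω₁ = Δθ/dt₁ = 0.4446
distance = √((3.5−-1.5)² + (-2.5−5)²) = 9.0139; v₂ = distance/dt₂ = 6.0093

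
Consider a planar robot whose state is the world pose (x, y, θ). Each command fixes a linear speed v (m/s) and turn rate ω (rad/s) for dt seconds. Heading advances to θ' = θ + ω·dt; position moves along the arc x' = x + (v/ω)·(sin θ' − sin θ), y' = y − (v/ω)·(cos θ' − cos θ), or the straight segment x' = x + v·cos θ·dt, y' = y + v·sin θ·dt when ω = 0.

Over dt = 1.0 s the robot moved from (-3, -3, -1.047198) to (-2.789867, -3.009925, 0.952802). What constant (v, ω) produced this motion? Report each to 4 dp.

v = 0.2500, ω = 2.0000

Δθ = 0.952802 − -1.047198 = 2.000000
ω = Δθ/dt = 2.000000/1.0 = 2.0000
R = Δx/(sin θ' − sin θ) = 0.1250
v = R·ω = 0.1250·2.0000 = 0.2500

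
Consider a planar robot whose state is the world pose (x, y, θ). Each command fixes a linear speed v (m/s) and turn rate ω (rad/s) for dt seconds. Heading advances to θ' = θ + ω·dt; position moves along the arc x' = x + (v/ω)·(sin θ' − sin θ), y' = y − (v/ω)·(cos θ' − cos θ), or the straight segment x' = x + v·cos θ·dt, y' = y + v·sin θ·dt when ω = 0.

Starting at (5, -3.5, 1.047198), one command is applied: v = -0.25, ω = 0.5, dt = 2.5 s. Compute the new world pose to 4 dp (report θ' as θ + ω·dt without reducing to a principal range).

θ' = 1.0472 + 0.5·2.5 = 2.2972
R = v/ω = -0.25/0.5 = -0.5000
x' = 5 + -0.5000·(sin 2.2972 − sin 1.0472) = 5.0592
y' = -3.5 − -0.5000·(cos 2.2972 − cos 1.0472) = -4.0821

(5.0592, -4.0821, 2.2972)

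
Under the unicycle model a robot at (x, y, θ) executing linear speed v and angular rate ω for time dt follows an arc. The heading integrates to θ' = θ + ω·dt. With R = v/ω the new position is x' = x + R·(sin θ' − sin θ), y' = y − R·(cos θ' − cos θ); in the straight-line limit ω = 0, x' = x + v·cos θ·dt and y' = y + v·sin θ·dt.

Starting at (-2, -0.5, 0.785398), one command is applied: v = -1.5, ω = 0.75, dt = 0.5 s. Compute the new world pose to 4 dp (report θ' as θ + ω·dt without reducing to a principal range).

θ' = 0.7854 + 0.75·0.5 = 1.1604
R = v/ω = -1.5/0.75 = -2.0000
x' = -2 + -2.0000·(sin 1.1604 − sin 0.7854) = -2.4197
y' = -0.5 − -2.0000·(cos 1.1604 − cos 0.7854) = -1.1163

(-2.4197, -1.1163, 1.1604)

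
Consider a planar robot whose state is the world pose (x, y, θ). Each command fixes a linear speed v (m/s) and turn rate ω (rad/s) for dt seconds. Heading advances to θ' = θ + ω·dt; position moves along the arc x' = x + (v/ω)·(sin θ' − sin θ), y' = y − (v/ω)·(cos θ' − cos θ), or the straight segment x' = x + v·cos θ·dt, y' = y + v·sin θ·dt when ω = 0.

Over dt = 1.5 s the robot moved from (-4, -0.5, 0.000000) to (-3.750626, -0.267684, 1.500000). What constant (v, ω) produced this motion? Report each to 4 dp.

v = 0.2500, ω = 1.0000

Δθ = 1.500000 − 0.000000 = 1.500000
ω = Δθ/dt = 1.500000/1.5 = 1.0000
R = Δx/(sin θ' − sin θ) = 0.2500
v = R·ω = 0.2500·1.0000 = 0.2500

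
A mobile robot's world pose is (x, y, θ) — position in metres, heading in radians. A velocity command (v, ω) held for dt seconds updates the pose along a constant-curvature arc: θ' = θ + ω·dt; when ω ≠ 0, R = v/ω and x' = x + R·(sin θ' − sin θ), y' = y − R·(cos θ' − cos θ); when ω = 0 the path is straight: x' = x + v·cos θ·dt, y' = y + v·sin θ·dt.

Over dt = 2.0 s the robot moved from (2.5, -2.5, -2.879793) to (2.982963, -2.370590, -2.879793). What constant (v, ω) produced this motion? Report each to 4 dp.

Δθ = -2.879793 − -2.879793 = 0.000000
ω = Δθ/dt = 0.000000/2.0 = 0.0000
ω = 0 → v = (Δx·cos θ + Δy·sin θ)/dt = -0.2500

v = -0.2500, ω = 0.0000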